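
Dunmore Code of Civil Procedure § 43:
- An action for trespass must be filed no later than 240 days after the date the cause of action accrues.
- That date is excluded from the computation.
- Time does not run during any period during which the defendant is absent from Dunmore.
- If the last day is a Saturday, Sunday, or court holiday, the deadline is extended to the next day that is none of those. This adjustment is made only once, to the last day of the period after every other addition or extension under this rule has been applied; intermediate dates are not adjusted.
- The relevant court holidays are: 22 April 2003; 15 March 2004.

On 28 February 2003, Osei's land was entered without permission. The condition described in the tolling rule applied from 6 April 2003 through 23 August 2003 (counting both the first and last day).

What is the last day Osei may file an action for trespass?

240 days after 28 February 2003 is October 26, 2003.
From April 6, 2003 through August 23, 2003 inclusive is 140 days; tolling adds 140 days: October 26, 2003 + 140 days = March 14, 2004.
March 14, 2004 is Sunday; March 15, 2004 is a listed holiday. The next qualifying day is March 16, 2004.

March 16, 2004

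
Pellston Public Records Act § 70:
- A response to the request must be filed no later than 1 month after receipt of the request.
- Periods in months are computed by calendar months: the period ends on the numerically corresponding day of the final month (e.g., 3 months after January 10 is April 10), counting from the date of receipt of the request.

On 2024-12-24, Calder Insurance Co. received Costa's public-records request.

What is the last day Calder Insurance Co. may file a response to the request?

January 24, 2025

1 month after 2024-12-24 is January 24, 2025.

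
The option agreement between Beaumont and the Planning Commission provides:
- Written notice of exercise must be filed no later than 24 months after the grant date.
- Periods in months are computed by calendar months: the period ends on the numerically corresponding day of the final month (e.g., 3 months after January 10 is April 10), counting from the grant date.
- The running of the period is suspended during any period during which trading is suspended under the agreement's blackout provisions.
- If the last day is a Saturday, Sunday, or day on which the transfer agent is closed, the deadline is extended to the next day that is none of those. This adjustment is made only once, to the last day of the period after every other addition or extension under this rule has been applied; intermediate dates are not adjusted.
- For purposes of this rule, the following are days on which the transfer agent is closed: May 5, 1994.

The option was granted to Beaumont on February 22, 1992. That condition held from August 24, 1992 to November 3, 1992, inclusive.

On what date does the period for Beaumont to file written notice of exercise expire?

24 months after February 22, 1992 is February 22, 1994.
From August 24, 1992 through November 3, 1992 inclusive is 72 days; tolling adds 72 days: February 22, 1994 + 72 days = May 5, 1994.
May 5, 1994 is a listed holiday. The next qualifying day is May 6, 1994.

May 6, 1994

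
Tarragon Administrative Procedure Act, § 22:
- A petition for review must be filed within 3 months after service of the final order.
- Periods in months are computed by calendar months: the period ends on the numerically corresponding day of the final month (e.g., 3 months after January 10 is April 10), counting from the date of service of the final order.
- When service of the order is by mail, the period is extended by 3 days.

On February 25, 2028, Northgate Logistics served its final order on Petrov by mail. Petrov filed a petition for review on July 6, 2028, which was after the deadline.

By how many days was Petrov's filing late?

39 days

3 months after February 25, 2028 is May 25, 2028.
Service was by mail, adding 3 days: May 25, 2028 + 3 days = May 28, 2028.
The deadline is May 28, 2028; from May 28, 2028 to July 6, 2028 is 39 days.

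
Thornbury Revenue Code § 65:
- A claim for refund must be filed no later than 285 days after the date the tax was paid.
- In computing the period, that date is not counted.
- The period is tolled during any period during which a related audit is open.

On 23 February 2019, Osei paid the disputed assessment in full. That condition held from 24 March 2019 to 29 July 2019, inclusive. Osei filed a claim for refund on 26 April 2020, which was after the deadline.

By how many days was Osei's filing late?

285 days after 23 February 2019 is December 5, 2019.
From March 24, 2019 through July 29, 2019 inclusive is 128 days; tolling adds 128 days: December 5, 2019 + 128 days = April 11, 2020.
The deadline is April 11, 2020; from April 11, 2020 to April 26, 2020 is 15 days.

15 days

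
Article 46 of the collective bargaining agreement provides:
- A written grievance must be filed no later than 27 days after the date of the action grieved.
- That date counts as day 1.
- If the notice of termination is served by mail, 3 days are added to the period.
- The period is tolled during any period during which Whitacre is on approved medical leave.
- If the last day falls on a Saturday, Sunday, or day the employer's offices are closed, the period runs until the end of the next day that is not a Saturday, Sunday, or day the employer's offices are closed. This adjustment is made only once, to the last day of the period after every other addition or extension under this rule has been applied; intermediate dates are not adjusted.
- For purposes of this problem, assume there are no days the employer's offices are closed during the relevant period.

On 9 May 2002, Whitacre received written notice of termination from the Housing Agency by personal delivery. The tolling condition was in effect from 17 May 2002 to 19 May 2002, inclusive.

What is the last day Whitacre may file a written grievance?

June 7, 2002

Counting 9 May 2002 as day 1, day 27 is June 4, 2002.
Service was not by mail, so no mail extension applies.
From May 17, 2002 through May 19, 2002 inclusive is 3 days; tolling adds 3 days: June 4, 2002 + 3 days = June 7, 2002.
June 7, 2002 is a Friday and not a day the employer's offices are closed, so no extension applies.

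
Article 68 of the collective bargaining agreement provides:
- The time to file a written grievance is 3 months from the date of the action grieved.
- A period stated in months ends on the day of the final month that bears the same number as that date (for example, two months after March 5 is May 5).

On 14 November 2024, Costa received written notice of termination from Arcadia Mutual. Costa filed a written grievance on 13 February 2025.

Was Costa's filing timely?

Yes

3 months after 14 November 2024 is February 14, 2025.
The deadline is February 14, 2025; the filing on February 13, 2025 is on or before that date.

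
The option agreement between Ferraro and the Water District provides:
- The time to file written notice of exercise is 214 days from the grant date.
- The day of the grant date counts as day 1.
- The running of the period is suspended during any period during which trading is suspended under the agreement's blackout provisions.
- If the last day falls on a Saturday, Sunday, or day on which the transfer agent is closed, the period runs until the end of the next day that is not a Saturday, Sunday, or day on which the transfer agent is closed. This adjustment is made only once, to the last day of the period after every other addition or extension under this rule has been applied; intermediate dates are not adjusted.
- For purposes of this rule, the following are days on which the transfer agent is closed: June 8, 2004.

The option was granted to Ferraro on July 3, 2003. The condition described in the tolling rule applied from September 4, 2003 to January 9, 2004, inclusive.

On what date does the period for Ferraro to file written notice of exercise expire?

Counting July 3, 2003 as day 1, day 214 is February 1, 2004.
From September 4, 2003 through January 9, 2004 inclusive is 128 days; tolling adds 128 days: February 1, 2004 + 128 days = June 8, 2004.
June 8, 2004 is a listed holiday. The next qualifying day is June 9, 2004.

June 9, 2004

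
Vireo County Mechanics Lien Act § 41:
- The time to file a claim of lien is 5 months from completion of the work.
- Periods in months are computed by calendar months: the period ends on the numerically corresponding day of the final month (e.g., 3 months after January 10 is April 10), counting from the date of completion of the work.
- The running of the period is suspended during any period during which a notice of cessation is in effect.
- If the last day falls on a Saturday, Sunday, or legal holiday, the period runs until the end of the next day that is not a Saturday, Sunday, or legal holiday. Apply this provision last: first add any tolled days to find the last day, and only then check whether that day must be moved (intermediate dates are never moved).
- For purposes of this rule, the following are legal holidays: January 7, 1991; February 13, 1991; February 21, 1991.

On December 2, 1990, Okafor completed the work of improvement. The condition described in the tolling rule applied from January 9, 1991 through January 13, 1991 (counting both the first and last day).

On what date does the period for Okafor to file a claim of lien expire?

5 months after December 2, 1990 is May 2, 1991.
From January 9, 1991 through January 13, 1991 inclusive is 5 days; tolling adds 5 days: May 2, 1991 + 5 days = May 7, 1991.
May 7, 1991 is a Tuesday and not a legal holiday, so no extension applies.

May 7, 1991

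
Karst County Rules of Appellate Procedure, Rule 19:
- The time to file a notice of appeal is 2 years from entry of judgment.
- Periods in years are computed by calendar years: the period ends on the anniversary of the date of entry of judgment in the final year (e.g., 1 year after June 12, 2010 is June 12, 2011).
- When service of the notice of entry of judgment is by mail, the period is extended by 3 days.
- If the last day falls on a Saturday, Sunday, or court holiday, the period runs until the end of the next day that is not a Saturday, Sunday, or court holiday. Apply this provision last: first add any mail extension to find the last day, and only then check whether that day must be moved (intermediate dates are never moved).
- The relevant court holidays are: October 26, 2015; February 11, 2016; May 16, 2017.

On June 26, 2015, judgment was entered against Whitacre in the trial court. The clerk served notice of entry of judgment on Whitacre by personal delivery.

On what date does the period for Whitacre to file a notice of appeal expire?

June 26, 2017

2 years after June 26, 2015 is June 26, 2017.
Service was not by mail, so no mail extension applies.
June 26, 2017 is a Monday and not a court holiday, so no extension applies.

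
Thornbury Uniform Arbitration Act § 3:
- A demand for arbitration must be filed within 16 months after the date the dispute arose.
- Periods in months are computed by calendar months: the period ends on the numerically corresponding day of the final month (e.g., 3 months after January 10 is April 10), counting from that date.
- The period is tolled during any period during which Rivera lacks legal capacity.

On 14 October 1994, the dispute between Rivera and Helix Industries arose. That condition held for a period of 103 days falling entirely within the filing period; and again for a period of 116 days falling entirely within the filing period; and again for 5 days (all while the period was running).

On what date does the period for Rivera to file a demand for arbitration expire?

September 25, 1996

16 months after 14 October 1994 is February 14, 1996.
Tolling adds 103 days: February 14, 1996 + 103 days = May 27, 1996.
Tolling adds 116 days: May 27, 1996 + 116 days = September 20, 1996.
Tolling adds 5 days: September 20, 1996 + 5 days = September 25, 1996.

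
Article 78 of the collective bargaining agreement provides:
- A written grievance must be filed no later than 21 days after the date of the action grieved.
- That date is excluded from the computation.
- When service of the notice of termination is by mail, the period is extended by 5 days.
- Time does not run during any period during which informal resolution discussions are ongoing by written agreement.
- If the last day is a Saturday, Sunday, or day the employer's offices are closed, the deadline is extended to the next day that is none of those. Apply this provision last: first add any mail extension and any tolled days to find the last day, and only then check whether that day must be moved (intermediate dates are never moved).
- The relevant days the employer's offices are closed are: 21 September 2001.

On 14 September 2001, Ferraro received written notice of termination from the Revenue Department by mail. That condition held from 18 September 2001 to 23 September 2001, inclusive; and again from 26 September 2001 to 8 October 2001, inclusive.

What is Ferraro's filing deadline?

October 29, 2001

21 days after 14 September 2001 is October 5, 2001.
Service was by mail, adding 5 days: October 5, 2001 + 5 days = October 10, 2001.
From September 18, 2001 through September 23, 2001 inclusive is 6 days; tolling adds 6 days: October 10, 2001 + 6 days = October 16, 2001.
From September 26, 2001 through October 8, 2001 inclusive is 13 days; tolling adds 13 days: October 16, 2001 + 13 days = October 29, 2001.
October 29, 2001 is a Monday and not a day the employer's offices are closed, so no extension applies.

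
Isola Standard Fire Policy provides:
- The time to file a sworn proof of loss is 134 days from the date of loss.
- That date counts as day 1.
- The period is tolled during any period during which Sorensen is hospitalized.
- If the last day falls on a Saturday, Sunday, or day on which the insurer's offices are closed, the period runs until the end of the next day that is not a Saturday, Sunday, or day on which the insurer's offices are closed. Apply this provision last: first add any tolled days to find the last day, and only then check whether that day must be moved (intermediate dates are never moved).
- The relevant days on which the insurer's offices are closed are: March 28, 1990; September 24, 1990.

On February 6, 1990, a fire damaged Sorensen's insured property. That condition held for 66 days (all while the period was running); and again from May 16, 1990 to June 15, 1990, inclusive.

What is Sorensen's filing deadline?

Counting February 6, 1990 as day 1, day 134 is June 19, 1990.
Tolling adds 66 days: June 19, 1990 + 66 days = August 24, 1990.
From May 16, 1990 through June 15, 1990 inclusive is 31 days; tolling adds 31 days: August 24, 1990 + 31 days = September 24, 1990.
September 24, 1990 is a listed holiday. The next qualifying day is September 25, 1990.

September 25, 1990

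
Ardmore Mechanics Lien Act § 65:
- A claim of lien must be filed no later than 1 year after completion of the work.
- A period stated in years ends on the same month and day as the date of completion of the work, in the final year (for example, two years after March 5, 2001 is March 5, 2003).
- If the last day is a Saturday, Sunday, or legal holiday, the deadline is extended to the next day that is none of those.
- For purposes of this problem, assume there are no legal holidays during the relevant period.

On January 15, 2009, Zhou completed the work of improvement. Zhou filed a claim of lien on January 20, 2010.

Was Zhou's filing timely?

No

1 year after January 15, 2009 is January 15, 2010.
January 15, 2010 is a Friday and not a legal holiday, so no extension applies.
The deadline is January 15, 2010; the filing on January 20, 2010 is after that date.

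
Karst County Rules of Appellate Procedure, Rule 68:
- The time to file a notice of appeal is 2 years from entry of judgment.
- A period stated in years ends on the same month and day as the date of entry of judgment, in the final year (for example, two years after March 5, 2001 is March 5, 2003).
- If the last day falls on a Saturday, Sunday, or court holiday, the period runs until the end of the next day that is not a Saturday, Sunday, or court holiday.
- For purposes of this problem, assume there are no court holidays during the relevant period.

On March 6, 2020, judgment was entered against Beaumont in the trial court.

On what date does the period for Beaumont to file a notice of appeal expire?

March 7, 2022

2 years after March 6, 2020 is March 6, 2022.
March 6, 2022 is Sunday. The next qualifying day is March 7, 2022.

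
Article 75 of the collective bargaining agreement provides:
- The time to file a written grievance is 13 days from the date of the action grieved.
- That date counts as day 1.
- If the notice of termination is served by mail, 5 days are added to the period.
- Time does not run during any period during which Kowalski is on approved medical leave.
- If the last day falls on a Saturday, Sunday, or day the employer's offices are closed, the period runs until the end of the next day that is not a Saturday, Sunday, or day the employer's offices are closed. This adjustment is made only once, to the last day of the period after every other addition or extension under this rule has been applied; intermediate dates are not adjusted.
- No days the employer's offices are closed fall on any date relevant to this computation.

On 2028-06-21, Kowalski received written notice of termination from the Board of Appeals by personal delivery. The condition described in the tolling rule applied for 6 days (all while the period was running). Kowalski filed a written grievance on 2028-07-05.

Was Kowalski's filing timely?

Yes

Counting 2028-06-21 as day 1, day 13 is July 3, 2028.
Service was not by mail, so no mail extension applies.
Tolling adds 6 days: July 3, 2028 + 6 days = July 9, 2028.
July 9, 2028 is Sunday. The next qualifying day is July 10, 2028.
The deadline is July 10, 2028; the filing on July 5, 2028 is on or before that date.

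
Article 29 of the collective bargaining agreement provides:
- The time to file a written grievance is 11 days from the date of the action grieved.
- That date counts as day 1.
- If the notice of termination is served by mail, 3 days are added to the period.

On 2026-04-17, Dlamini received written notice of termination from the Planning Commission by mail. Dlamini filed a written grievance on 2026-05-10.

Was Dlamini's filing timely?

Counting 2026-04-17 as day 1, day 11 is April 27, 2026.
Service was by mail, adding 3 days: April 27, 2026 + 3 days = April 30, 2026.
The deadline is April 30, 2026; the filing on May 10, 2026 is after that date.

No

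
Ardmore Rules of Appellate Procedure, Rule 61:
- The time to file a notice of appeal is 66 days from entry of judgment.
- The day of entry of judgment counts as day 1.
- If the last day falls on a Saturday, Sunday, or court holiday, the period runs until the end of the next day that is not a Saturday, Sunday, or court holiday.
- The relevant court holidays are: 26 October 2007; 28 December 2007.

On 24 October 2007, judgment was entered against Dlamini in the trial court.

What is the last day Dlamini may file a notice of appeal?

Counting 24 October 2007 as day 1, day 66 is December 28, 2007.
December 28, 2007 is a listed holiday; December 29, 2007 is Saturday; December 30, 2007 is Sunday. The next qualifying day is December 31, 2007.

December 31, 2007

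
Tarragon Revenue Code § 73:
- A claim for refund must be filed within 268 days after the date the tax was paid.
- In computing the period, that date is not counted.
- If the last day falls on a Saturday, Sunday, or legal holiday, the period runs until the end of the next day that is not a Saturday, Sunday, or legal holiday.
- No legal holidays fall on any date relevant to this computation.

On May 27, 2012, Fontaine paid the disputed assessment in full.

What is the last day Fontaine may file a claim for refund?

268 days after May 27, 2012 is February 19, 2013.
February 19, 2013 is a Tuesday and not a legal holiday, so no extension applies.

February 19, 2013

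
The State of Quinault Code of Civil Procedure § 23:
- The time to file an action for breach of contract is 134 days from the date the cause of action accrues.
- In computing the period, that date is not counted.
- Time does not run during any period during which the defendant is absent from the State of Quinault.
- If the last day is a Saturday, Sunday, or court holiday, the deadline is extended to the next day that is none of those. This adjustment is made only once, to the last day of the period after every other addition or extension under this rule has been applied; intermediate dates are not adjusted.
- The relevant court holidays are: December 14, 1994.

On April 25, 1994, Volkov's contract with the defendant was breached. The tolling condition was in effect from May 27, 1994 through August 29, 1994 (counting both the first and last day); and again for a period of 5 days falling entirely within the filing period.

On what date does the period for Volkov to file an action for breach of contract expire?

December 15, 1994

134 days after April 25, 1994 is September 6, 1994.
From May 27, 1994 through August 29, 1994 inclusive is 95 days; tolling adds 95 days: September 6, 1994 + 95 days = December 10, 1994.
Tolling adds 5 days: December 10, 1994 + 5 days = December 15, 1994.
December 15, 1994 is a Thursday and not a court holiday, so no extension applies.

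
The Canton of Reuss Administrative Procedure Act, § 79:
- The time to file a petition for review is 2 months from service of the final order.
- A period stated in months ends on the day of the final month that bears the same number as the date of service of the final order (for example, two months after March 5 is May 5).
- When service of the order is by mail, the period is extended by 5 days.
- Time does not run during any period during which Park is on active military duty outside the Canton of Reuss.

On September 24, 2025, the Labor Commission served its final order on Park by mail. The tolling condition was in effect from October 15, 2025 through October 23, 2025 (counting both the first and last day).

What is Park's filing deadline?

December 8, 2025

2 months after September 24, 2025 is November 24, 2025.
Service was by mail, adding 5 days: November 24, 2025 + 5 days = November 29, 2025.
From October 15, 2025 through October 23, 2025 inclusive is 9 days; tolling adds 9 days: November 29, 2025 + 9 days = December 8, 2025.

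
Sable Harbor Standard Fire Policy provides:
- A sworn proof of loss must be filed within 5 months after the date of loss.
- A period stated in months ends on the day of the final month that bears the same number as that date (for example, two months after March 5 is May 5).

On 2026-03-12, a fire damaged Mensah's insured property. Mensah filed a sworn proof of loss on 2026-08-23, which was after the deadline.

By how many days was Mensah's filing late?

11 days

5 months after 2026-03-12 is August 12, 2026.
The deadline is August 12, 2026; from August 12, 2026 to August 23, 2026 is 11 days.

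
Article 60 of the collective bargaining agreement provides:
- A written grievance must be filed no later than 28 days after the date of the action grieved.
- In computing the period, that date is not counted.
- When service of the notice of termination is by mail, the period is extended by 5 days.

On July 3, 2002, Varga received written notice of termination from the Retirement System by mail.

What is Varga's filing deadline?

28 days after July 3, 2002 is July 31, 2002.
Service was by mail, adding 5 days: July 31, 2002 + 5 days = August 5, 2002.

August 5, 2002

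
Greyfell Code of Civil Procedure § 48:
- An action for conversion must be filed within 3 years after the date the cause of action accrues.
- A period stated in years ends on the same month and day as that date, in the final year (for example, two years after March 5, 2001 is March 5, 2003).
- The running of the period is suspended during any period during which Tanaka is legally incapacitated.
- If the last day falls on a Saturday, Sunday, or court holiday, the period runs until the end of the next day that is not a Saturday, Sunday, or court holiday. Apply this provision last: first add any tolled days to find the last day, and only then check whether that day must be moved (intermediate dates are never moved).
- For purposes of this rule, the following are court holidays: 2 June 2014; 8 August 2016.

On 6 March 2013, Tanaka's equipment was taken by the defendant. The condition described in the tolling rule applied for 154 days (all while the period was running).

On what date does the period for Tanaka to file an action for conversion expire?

3 years after 6 March 2013 is March 6, 2016.
Tolling adds 154 days: March 6, 2016 + 154 days = August 7, 2016.
August 7, 2016 is Sunday; August 8, 2016 is a listed holiday. The next qualifying day is August 9, 2016.

August 9, 2016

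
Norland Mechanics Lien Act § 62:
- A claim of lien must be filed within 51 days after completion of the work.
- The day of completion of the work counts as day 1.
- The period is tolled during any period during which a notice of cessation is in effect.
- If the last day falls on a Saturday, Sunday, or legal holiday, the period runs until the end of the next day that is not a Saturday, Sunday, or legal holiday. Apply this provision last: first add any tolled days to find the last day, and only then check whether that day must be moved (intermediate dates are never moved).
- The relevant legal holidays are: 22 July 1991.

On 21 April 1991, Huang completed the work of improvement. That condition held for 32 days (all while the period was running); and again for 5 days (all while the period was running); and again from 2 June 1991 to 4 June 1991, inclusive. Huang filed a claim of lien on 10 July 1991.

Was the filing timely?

Counting 21 April 1991 as day 1, day 51 is June 10, 1991.
Tolling adds 32 days: June 10, 1991 + 32 days = July 12, 1991.
Tolling adds 5 days: July 12, 1991 + 5 days = July 17, 1991.
From June 2, 1991 through June 4, 1991 inclusive is 3 days; tolling adds 3 days: July 17, 1991 + 3 days = July 20, 1991.
July 20, 1991 is Saturday; July 21, 1991 is Sunday; July 22, 1991 is a listed holiday. The next qualifying day is July 23, 1991.
The deadline is July 23, 1991; the filing on July 10, 1991 is on or before that date.

Yes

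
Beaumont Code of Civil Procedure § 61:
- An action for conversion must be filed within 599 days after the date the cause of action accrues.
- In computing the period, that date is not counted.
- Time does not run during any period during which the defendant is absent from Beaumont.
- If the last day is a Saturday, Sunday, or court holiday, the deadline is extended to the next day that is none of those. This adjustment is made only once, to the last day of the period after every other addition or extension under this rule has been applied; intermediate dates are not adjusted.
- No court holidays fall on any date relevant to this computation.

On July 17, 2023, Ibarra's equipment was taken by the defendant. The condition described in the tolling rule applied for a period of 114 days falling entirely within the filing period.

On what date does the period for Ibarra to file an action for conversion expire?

599 days after July 17, 2023 is March 7, 2025.
Tolling adds 114 days: March 7, 2025 + 114 days = June 29, 2025.
June 29, 2025 is Sunday. The next qualifying day is June 30, 2025.

June 30, 2025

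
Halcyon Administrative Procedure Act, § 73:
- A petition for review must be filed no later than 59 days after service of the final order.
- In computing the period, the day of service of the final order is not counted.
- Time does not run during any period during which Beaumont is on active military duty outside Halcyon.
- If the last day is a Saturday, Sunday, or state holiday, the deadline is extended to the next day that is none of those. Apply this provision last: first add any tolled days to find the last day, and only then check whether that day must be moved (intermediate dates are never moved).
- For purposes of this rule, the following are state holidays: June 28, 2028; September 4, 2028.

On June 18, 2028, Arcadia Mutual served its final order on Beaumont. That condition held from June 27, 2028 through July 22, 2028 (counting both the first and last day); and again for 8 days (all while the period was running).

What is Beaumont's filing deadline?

59 days after June 18, 2028 is August 16, 2028.
From June 27, 2028 through July 22, 2028 inclusive is 26 days; tolling adds 26 days: August 16, 2028 + 26 days = September 11, 2028.
Tolling adds 8 days: September 11, 2028 + 8 days = September 19, 2028.
September 19, 2028 is a Tuesday and not a state holiday, so no extension applies.

September 19, 2028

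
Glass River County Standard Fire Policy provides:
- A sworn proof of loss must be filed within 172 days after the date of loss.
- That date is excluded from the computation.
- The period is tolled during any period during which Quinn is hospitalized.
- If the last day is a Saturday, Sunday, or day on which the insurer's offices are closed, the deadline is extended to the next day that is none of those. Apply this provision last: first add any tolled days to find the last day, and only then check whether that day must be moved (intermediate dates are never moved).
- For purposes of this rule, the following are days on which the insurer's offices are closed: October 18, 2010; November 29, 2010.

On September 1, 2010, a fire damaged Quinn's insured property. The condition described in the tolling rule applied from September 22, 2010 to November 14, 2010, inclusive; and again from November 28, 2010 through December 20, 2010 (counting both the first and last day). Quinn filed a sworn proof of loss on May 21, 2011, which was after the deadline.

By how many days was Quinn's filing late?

12 days

172 days after September 1, 2010 is February 20, 2011.
From September 22, 2010 through November 14, 2010 inclusive is 54 days; tolling adds 54 days: February 20, 2011 + 54 days = April 15, 2011.
From November 28, 2010 through December 20, 2010 inclusive is 23 days; tolling adds 23 days: April 15, 2011 + 23 days = May 8, 2011.
May 8, 2011 is Sunday. The next qualifying day is May 9, 2011.
The deadline is May 9, 2011; from May 9, 2011 to May 21, 2011 is 12 days.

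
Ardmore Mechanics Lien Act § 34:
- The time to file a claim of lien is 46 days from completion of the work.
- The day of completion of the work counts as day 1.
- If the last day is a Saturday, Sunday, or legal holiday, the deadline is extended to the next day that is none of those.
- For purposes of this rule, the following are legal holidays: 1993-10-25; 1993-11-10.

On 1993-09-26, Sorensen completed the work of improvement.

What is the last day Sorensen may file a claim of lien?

Counting 1993-09-26 as day 1, day 46 is November 10, 1993.
November 10, 1993 is a listed holiday. The next qualifying day is November 11, 1993.

November 11, 1993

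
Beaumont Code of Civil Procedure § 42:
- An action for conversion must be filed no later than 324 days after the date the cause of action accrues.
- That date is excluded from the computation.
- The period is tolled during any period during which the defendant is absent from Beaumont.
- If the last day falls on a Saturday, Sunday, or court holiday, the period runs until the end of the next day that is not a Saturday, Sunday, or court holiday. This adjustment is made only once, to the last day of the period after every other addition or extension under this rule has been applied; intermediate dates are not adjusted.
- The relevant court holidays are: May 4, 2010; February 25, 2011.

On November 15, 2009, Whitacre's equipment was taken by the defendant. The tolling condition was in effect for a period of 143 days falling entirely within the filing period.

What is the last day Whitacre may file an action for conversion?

February 28, 2011

324 days after November 15, 2009 is October 5, 2010.
Tolling adds 143 days: October 5, 2010 + 143 days = February 25, 2011.
February 25, 2011 is a listed holiday; February 26, 2011 is Saturday; February 27, 2011 is Sunday. The next qualifying day is February 28, 2011.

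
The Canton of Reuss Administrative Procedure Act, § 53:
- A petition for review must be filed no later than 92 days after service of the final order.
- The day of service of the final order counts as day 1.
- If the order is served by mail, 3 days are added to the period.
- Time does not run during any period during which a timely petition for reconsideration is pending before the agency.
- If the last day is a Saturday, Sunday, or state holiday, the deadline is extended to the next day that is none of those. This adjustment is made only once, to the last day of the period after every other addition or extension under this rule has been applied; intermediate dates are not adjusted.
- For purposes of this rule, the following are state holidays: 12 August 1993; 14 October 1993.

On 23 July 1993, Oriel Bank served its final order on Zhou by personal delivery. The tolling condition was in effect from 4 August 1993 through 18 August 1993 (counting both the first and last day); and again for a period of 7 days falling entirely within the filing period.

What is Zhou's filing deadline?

Counting 23 July 1993 as day 1, day 92 is October 22, 1993.
Service was not by mail, so no mail extension applies.
From August 4, 1993 through August 18, 1993 inclusive is 15 days; tolling adds 15 days: October 22, 1993 + 15 days = November 6, 1993.
Tolling adds 7 days: November 6, 1993 + 7 days = November 13, 1993.
November 13, 1993 is Saturday; November 14, 1993 is Sunday. The next qualifying day is November 15, 1993.

November 15, 1993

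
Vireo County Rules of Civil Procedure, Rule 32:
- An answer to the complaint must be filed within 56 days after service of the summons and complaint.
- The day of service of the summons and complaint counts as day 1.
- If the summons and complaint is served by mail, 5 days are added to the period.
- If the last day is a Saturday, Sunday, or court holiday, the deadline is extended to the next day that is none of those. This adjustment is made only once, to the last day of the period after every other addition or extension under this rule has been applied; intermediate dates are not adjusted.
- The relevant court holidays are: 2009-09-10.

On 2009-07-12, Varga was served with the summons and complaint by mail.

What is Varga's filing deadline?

Counting 2009-07-12 as day 1, day 56 is September 5, 2009.
Service was by mail, adding 5 days: September 5, 2009 + 5 days = September 10, 2009.
September 10, 2009 is a listed holiday. The next qualifying day is September 11, 2009.

September 11, 2009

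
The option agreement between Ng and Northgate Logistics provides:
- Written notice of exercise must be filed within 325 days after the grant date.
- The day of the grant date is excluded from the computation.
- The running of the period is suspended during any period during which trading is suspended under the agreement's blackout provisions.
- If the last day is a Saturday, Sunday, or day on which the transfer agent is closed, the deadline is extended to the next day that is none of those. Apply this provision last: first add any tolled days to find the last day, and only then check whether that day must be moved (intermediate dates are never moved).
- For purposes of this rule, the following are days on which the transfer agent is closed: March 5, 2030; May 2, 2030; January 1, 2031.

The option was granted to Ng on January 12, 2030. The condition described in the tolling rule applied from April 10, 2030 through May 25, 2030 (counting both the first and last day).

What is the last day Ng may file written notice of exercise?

January 20, 2031

325 days after January 12, 2030 is December 3, 2030.
From April 10, 2030 through May 25, 2030 inclusive is 46 days; tolling adds 46 days: December 3, 2030 + 46 days = January 18, 2031.
January 18, 2031 is Saturday; January 19, 2031 is Sunday. The next qualifying day is January 20, 2031.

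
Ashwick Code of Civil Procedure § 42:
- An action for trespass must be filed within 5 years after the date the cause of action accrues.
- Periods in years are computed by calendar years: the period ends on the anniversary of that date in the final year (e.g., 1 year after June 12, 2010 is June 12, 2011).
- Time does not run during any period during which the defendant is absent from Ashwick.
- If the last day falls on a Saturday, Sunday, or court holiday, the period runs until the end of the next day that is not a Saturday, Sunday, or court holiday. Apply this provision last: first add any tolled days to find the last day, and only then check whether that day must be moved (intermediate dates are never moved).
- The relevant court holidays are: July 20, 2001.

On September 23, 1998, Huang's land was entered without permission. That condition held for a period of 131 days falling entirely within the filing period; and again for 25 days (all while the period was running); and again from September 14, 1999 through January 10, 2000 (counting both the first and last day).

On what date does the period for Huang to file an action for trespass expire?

5 years after September 23, 1998 is September 23, 2003.
Tolling adds 131 days: September 23, 2003 + 131 days = February 1, 2004.
Tolling adds 25 days: February 1, 2004 + 25 days = February 26, 2004.
From September 14, 1999 through January 10, 2000 inclusive is 119 days; tolling adds 119 days: February 26, 2004 + 119 days = June 24, 2004.
June 24, 2004 is a Thursday and not a court holiday, so no extension applies.

June 24, 2004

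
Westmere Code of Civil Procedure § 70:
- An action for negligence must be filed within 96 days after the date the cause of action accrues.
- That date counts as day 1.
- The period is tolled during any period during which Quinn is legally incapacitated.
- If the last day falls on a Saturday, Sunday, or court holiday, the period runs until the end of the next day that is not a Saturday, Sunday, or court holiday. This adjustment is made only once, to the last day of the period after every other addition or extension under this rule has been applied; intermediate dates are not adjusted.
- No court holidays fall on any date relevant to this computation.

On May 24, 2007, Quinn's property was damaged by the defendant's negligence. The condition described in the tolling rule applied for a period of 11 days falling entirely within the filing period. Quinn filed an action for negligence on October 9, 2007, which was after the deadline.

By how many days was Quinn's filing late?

Counting May 24, 2007 as day 1, day 96 is August 27, 2007.
Tolling adds 11 days: August 27, 2007 + 11 days = September 7, 2007.
September 7, 2007 is a Friday and not a court holiday, so no extension applies.
The deadline is September 7, 2007; from September 7, 2007 to October 9, 2007 is 32 days.

32 days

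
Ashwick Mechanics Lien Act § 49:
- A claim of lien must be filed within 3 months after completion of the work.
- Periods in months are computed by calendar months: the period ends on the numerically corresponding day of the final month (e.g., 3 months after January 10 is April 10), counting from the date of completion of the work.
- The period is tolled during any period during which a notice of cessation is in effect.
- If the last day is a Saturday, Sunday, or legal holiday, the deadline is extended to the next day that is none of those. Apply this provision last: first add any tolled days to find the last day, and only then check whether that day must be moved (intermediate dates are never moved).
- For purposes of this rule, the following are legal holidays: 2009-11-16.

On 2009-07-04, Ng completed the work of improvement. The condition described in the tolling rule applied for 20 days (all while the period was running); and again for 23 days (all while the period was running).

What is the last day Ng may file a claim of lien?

November 17, 2009

3 months after 2009-07-04 is October 4, 2009.
Tolling adds 20 days: October 4, 2009 + 20 days = October 24, 2009.
Tolling adds 23 days: October 24, 2009 + 23 days = November 16, 2009.
November 16, 2009 is a listed holiday. The next qualifying day is November 17, 2009.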